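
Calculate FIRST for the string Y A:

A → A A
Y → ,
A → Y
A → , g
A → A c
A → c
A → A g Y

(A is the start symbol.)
FIRST sets of the non-terminals involved (from the grammar, by fixed-point iteration):
  FIRST(Y) = { ',' }

To compute FIRST(Y A), process the symbols left to right:
Symbol Y is a non-terminal. Add FIRST(Y) \ {ε} = { ',' }
Y is not nullable (ε ∉ FIRST(Y)), so stop here.
FIRST(Y A) = { ',' }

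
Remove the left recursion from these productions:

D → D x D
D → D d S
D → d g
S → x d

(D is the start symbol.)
D → d g D'
D' → x D D'
D' → d S D'
D' → ε
S → x d

D is directly left-recursive. The standard transformation for
  A → A α₁ | ... | A α_m | β₁ | ... | β_n
is
  A  → β₁ A' | ... | β_n A'
  A' → α₁ A' | ... | α_m A' | ε

D → d g becomes D → d g D'
D → D x D becomes D' → x D D'
D → D d S becomes D' → d S D'
Add D' → ε

Productions for other non-terminals are unchanged:
  S → x d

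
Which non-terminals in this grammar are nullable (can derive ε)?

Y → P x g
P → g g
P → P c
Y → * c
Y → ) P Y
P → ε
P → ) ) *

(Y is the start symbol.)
ε-productions: P → ε
So P is immediately nullable.
No further non-terminal can be added: every production for the remaining non-terminals contains a terminal or a non-nullable non-terminal.
Nullable = { 'P' }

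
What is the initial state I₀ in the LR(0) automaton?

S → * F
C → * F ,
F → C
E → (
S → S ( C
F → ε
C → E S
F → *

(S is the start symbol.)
First, augment the grammar with S' → S
I₀ = CLOSURE({ [S' → . S] }):
  [S' → . S] has the dot before S: add [S → . * F], [S → . S ( C]
No further items can be added.

I₀ = { [S → . * F], [S → . S ( C], [S' → . S] }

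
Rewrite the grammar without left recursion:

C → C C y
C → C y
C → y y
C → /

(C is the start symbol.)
C → y y C'
C → / C'
C' → C y C'
C' → y C'
C' → ε

C is directly left-recursive. The standard transformation for
  A → A α₁ | ... | A α_m | β₁ | ... | β_n
is
  A  → β₁ A' | ... | β_n A'
  A' → α₁ A' | ... | α_m A' | ε

C → y y becomes C → y y C'
C → / becomes C → / C'
C → C C y becomes C' → C y C'
C → C y becomes C' → y C'
Add C' → ε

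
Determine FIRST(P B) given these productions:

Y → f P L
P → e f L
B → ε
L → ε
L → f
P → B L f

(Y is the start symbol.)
FIRST sets of the non-terminals involved (from the grammar, by fixed-point iteration):
  FIRST(P) = { 'e', 'f' }

To compute FIRST(P B), process the symbols left to right:
Symbol P is a non-terminal. Add FIRST(P) \ {ε} = { 'e', 'f' }
P is not nullable (ε ∉ FIRST(P)), so stop here.
FIRST(P B) = { 'e', 'f' }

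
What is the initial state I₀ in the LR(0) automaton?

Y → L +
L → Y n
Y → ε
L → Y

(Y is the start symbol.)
{ [L → . Y n], [L → . Y], [Y → . L +], [Y → .], [Y' → . Y] }

First, augment the grammar with Y' → Y
I₀ = CLOSURE({ [Y' → . Y] }):
  [Y' → . Y] has the dot before Y: add [Y → . L +], [Y → .]
  [Y → . L +] has the dot before L: add [L → . Y n], [L → . Y]
No further items can be added.

I₀ = { [L → . Y n], [L → . Y], [Y → . L +], [Y → .], [Y' → . Y] }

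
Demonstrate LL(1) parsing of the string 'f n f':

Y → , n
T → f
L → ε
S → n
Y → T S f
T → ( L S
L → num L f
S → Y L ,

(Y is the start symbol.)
LL(1) parsing maintains a stack (initially the start symbol over $) and the input. At each step: if the stack top is a terminal, match it against the current input token; if it is a non-terminal N, replace it with the RHS of M[N, lookahead] (the unique production whose predict set contains the lookahead).

Stack is shown with the top on the left.

Stack    Input    Action
------------------------
Y $      f n f $  output Y → T S f
T S f $  f n f $  output T → f
f S f $  f n f $  match 'f'
S f $    n f $    output S → n
n f $    n f $    match 'n'
f $      f $      match 'f'
$        $        accept

The string is accepted.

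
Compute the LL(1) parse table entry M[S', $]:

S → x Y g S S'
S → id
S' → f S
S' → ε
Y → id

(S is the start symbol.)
S' → ε

To find M[S', $], we find productions for S' where $ is in the predict set (PREDICT(N → α) = (FIRST(α) \ {ε}) ∪ (FOLLOW(N) if α ⇒* ε)).

Relevant sets:
  FOLLOW(S') = { $, 'f' }

S' → f S: PREDICT = { 'f' }
S' → ε: PREDICT = { $, 'f' }
  $ is in predict set, so this production goes in M[S', $]

M[S', $] = S' → ε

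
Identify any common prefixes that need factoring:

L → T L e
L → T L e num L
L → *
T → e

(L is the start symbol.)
Yes, L has productions with common prefix 'T L e'

Left-factoring is needed when two productions for the same non-terminal
share a common prefix on the right-hand side.

Productions for L:
  L → T L e
  L → T L e num L
  L → *

Found common prefix 'T L e' in productions for L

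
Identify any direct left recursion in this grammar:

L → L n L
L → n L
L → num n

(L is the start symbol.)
Direct left recursion occurs when N → N α for some non-terminal N (the right-hand side begins with the left-hand side itself).

L → L n L: LEFT RECURSIVE (starts with L)
L → n L: starts with n
L → num n: starts with num

The grammar has direct left recursion on: L.

Answer: Yes, L is left-recursive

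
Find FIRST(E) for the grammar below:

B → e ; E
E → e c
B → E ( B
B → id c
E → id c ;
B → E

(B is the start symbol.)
{ 'e', 'id' }

To compute FIRST(E), examine every production with E on the left-hand side, reading each right-hand side left to right until a non-nullable symbol is reached.

From E → e c:
  - e is a terminal: add 'e' and stop
From E → id c ;:
  - id is a terminal: add 'id' and stop

Collecting: FIRST(E) = { 'e', 'id' }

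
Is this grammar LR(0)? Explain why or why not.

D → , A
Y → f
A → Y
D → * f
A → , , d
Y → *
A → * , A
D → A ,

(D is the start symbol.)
A grammar is LR(0) if no state in the canonical LR(0) collection has:
  - both a shift item (dot before a terminal) and a complete item (shift-reduce conflict), or
  - two or more complete items (reduce-reduce conflict; the accept item [D' → D .] counts as a complete item here).

Augment with D' → D and build the canonical LR(0) collection (I0 = CLOSURE({[D' → . D]}), then GOTO on every symbol after a dot until no new states appear). It has 17 states:
  I0: { [A → . * , A], [A → . , , d], [A → . Y], [D → . * f], [D → . , A], [D → . A ,], [D' → . D], [Y → . *], [Y → . f] }  — shift
  I1: { [A → * . , A], [D → * . f], [Y → * .] }  — shift, reduce
  I2: { [A → , . , d], [A → . * , A], [A → . , , d], [A → . Y], [D → , . A], [Y → . *], [Y → . f] }  — shift
  I3: { [D → A . ,] }  — shift
  I4: { [D' → D .] }  — accept
  I5: { [A → Y .] }  — reduce
  I6: { [Y → f .] }  — reduce
  I7: { [D → A , .] }  — reduce
  I8: { [A → * . , A], [Y → * .] }  — shift, reduce
  I9: { [A → , , . d], [A → , . , d] }  — shift
  I10: { [D → , A .] }  — reduce
  I11: { [A → , , . d] }  — shift
  I12: { [A → , , d .] }  — reduce
  I13: { [A → * , . A], [A → . * , A], [A → . , , d], [A → . Y], [Y → . *], [Y → . f] }  — shift
  I14: { [A → , . , d] }  — shift
  I15: { [A → * , A .] }  — reduce
  I16: { [D → * f .] }  — reduce

Conflict in state I1:
  Shift-reduce conflict between [Y → * .] and [A → * . , A]
So the grammar is NOT LR(0).

Answer: No. Shift-reduce conflict between [Y → * .] and [A → * . , A]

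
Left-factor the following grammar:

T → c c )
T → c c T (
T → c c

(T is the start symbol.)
Left-factoring transforms A → αβ₁ | αβ₂ into A → αA' and A' → β₁ | β₂
(α is the longest common prefix among the alternatives). Repeat until
no nonterminal has two alternatives with a common prefix.

Round 1: T has alternatives sharing prefix 'c c'. Introduce T': T → c c T'
  Add: T' → )
  Add: T' → T (
  Add: T' → ε

No remaining common prefixes — done.

Resulting grammar:
T → c c T'
T' → )
T' → T (
T' → ε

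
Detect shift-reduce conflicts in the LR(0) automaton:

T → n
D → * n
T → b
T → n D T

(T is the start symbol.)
Yes — I3: [T → n .] vs [D → . * n]

A shift-reduce conflict occurs when an LR(0) state has both:
  - a complete (reduce) item [A → α .] (dot at the end), and
  - a shift item [B → β . c γ] (dot before a terminal).

Augment with T' → T and build the canonical LR(0) collection (I0 = CLOSURE({[T' → . T]}), then GOTO on every symbol after a dot until no new states appear). It has 8 states:
  I0: { [T → . b], [T → . n D T], [T → . n], [T' → . T] }  — shift
  I1: { [T' → T .] }  — accept
  I2: { [T → b .] }  — reduce
  I3: { [D → . * n], [T → n . D T], [T → n .] }  — shift, reduce
  I4: { [D → * . n] }  — shift
  I5: { [T → . b], [T → . n D T], [T → . n], [T → n D . T] }  — shift
  I6: { [T → n D T .] }  — reduce
  I7: { [D → * n .] }  — reduce

I3 contains reduce item [T → n .] and shift item [D → . * n] — shift-reduce conflict.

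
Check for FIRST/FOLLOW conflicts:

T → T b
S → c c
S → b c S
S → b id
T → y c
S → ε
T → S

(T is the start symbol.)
Yes. T → T b with FOLLOW(T) on { 'b' }; S → b c S with FOLLOW(S) on { 'b' }; S → b id with FOLLOW(S) on { 'b' }

A FIRST/FOLLOW conflict occurs when a non-terminal N has a nullable alternative N → β (β ⇒* ε) and another alternative N → α with FIRST(α) ∩ FOLLOW(N) ≠ ∅: on such a lookahead the parser cannot decide between expanding α and letting N vanish via β.

Nullable non-terminals: S, T.
FIRST sets used below: FIRST(T) = { 'b', 'c', 'y', ε }, FIRST(S) = { 'b', 'c', ε }

S: nullable alternative(s) S → ε; FOLLOW(S) = { $, 'b' }
  S → c c: FIRST \ {ε} = { 'c' } — disjoint from FOLLOW(S)
  S → b c S: FIRST \ {ε} = { 'b' } — overlaps FOLLOW(S) on { 'b' }: CONFLICT
  S → b id: FIRST \ {ε} = { 'b' } — overlaps FOLLOW(S) on { 'b' }: CONFLICT
  S → ε: FIRST \ {ε} = { } — this is the only nullable alternative, skip

T: nullable alternative(s) T → S; FOLLOW(T) = { $, 'b' }
  T → T b: FIRST \ {ε} = { 'b', 'c', 'y' } — overlaps FOLLOW(T) on { 'b' }: CONFLICT
  T → y c: FIRST \ {ε} = { 'y' } — disjoint from FOLLOW(T)
  T → S: FIRST \ {ε} = { 'b', 'c' } — this is the only nullable alternative, skip

So the grammar has 3 FIRST/FOLLOW conflicts (marked CONFLICT above).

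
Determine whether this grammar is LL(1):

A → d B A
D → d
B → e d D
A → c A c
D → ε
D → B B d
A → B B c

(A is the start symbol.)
A grammar is LL(1) if for each non-terminal N with multiple productions, the predict sets of those productions are pairwise disjoint, where PREDICT(N → α) = (FIRST(α) \ {ε}) ∪ (FOLLOW(N) if α ⇒* ε).

Relevant sets:
  FIRST(B) = { 'e' }
  FOLLOW(D) = { 'c', 'd', 'e' }

For A:
  PREDICT(A → d B A) = { 'd' }
  PREDICT(A → c A c) = { 'c' }
  PREDICT(A → B B c) = { 'e' }
For D:
  PREDICT(D → d) = { 'd' }
  PREDICT(D → ε) = { 'c', 'd', 'e' }
  PREDICT(D → B B d) = { 'e' }
B has a single production, so nothing to check there.

Conflict found: Predict set conflict for D: { 'd' }
The grammar is NOT LL(1).

Answer: No. Predict set conflict for D: { 'd' }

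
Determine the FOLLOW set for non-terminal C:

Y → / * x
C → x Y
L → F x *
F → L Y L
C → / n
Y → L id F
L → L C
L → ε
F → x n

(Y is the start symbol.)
{ $, '/', 'id', 'x' }

To compute FOLLOW(C), find every occurrence of C on a right-hand side N → α C β: add FIRST(β) \ {ε}, and if β is empty or nullable also add FOLLOW(N). Iterate to a fixed point.

In L → L C: C is at the end, add FOLLOW(L)

The FOLLOW sets referred to above (computed the same way, to a fixed point):
  FOLLOW(L) = { $, '/', 'id', 'x' }

Taking the union: FOLLOW(C) = { $, '/', 'id', 'x' }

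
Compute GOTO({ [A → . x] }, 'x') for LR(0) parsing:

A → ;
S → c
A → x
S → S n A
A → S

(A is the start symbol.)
GOTO(I, 'x') = CLOSURE({ [A → αX.β] : [A → α.Xβ] ∈ I, X = 'x' })

Items with dot before 'x', with the dot advanced:
  [A → . x] → [A → x .]
Closure adds nothing (no advanced item has the dot before a non-terminal).

GOTO = { [A → x .] }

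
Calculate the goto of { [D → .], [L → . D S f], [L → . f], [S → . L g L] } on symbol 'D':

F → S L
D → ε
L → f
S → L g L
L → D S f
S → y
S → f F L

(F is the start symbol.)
GOTO(I, 'D') = CLOSURE({ [A → αX.β] : [A → α.Xβ] ∈ I, X = 'D' })

Items with dot before 'D', with the dot advanced:
  [L → . D S f] → [L → D . S f]
Closure of the advanced items:
  [L → D . S f] has the dot before S: add [S → . L g L], [S → . y], [S → . f F L]
  [S → . L g L] has the dot before L: add [L → . f], [L → . D S f]
  [L → . D S f] has the dot before D: add [D → .]

GOTO = { [D → .], [L → . D S f], [L → . f], [L → D . S f], [S → . L g L], [S → . f F L], [S → . y] }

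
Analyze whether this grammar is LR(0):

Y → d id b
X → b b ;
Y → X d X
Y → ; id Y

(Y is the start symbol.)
Yes, the grammar is LR(0)

A grammar is LR(0) if no state in the canonical LR(0) collection has:
  - both a shift item (dot before a terminal) and a complete item (shift-reduce conflict), or
  - two or more complete items (reduce-reduce conflict; the accept item [Y' → Y .] counts as a complete item here).

Augment with Y' → Y and build the canonical LR(0) collection (I0 = CLOSURE({[Y' → . Y]}), then GOTO on every symbol after a dot until no new states appear). It has 14 states:
  I0: { [X → . b b ;], [Y → . ; id Y], [Y → . X d X], [Y → . d id b], [Y' → . Y] }  — shift
  I1: { [Y → ; . id Y] }  — shift
  I2: { [Y → X . d X] }  — shift
  I3: { [Y' → Y .] }  — accept
  I4: { [X → b . b ;] }  — shift
  I5: { [Y → d . id b] }  — shift
  I6: { [Y → d id . b] }  — shift
  I7: { [Y → d id b .] }  — reduce
  I8: { [X → b b . ;] }  — shift
  I9: { [X → b b ; .] }  — reduce
  I10: { [X → . b b ;], [Y → X d . X] }  — shift
  I11: { [Y → X d X .] }  — reduce
  I12: { [X → . b b ;], [Y → . ; id Y], [Y → . X d X], [Y → . d id b], [Y → ; id . Y] }  — shift
  I13: { [Y → ; id Y .] }  — reduce

Every state is either a pure shift/goto state or contains exactly one complete item and nothing to shift — no conflicts. The grammar is LR(0).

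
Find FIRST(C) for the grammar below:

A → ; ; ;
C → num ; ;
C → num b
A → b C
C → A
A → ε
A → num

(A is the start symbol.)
{ ';', 'b', 'num', ε }

To compute FIRST(C), examine every production with C on the left-hand side, reading each right-hand side left to right until a non-nullable symbol is reached.

FIRST sets of the other non-terminals involved (by the same procedure, iterated to a fixed point):
  FIRST(A) = { ';', 'b', 'num', ε }

From C → num ; ;:
  - num is a terminal: add 'num' and stop
From C → num b:
  - num is a terminal: add 'num' and stop
From C → A:
  - A is a non-terminal: add FIRST(A) \ {ε} = { ';', 'b', 'num' }
    A is nullable and nothing follows, so the whole right-hand side can vanish: ε ∈ FIRST(C)

Collecting: FIRST(C) = { ';', 'b', 'num', ε }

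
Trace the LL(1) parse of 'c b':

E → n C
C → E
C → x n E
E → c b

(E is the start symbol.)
LL(1) parsing maintains a stack (initially the start symbol over $) and the input. At each step: if the stack top is a terminal, match it against the current input token; if it is a non-terminal N, replace it with the RHS of M[N, lookahead] (the unique production whose predict set contains the lookahead).

Stack is shown with the top on the left.

Stack  Input  Action
--------------------
E $    c b $  output E → c b
c b $  c b $  match 'c'
b $    b $    match 'b'
$      $      accept

The string is accepted.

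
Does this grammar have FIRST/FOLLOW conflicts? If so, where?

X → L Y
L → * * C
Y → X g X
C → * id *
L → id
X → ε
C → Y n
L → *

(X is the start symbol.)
No FIRST/FOLLOW conflicts.

Nullable non-terminals: X.
FIRST sets used below: FIRST(L) = { '*', 'id' }

X: nullable alternative(s) X → ε; FOLLOW(X) = { $, 'g', 'n' }
  X → L Y: FIRST \ {ε} = { '*', 'id' } — disjoint from FOLLOW(X)
  X → ε: FIRST \ {ε} = { } — this is the only nullable alternative, skip

C, L, Y have no nullable alternative, so no FIRST/FOLLOW check is needed there.

No FIRST/FOLLOW conflicts found.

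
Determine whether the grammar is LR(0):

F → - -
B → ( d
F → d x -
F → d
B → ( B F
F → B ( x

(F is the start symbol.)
A grammar is LR(0) if no state in the canonical LR(0) collection has:
  - both a shift item (dot before a terminal) and a complete item (shift-reduce conflict), or
  - two or more complete items (reduce-reduce conflict; the accept item [F' → F .] counts as a complete item here).

Augment with F' → F and build the canonical LR(0) collection (I0 = CLOSURE({[F' → . F]}), then GOTO on every symbol after a dot until no new states appear). It has 14 states:
  I0: { [B → . ( B F], [B → . ( d], [F → . - -], [F → . B ( x], [F → . d x -], [F → . d], [F' → . F] }  — shift
  I1: { [B → ( . B F], [B → ( . d], [B → . ( B F], [B → . ( d] }  — shift
  I2: { [F → - . -] }  — shift
  I3: { [F → B . ( x] }  — shift
  I4: { [F' → F .] }  — accept
  I5: { [F → d . x -], [F → d .] }  — shift, reduce
  I6: { [F → d x . -] }  — shift
  I7: { [F → d x - .] }  — reduce
  I8: { [F → B ( . x] }  — shift
  I9: { [F → B ( x .] }  — reduce
  I10: { [F → - - .] }  — reduce
  I11: { [B → ( B . F], [B → . ( B F], [B → . ( d], [F → . - -], [F → . B ( x], [F → . d x -], [F → . d] }  — shift
  I12: { [B → ( d .] }  — reduce
  I13: { [B → ( B F .] }  — reduce

Conflict in state I5:
  Shift-reduce conflict between [F → d .] and [F → d . x -]
So the grammar is NOT LR(0).

Answer: No. Shift-reduce conflict between [F → d .] and [F → d . x -]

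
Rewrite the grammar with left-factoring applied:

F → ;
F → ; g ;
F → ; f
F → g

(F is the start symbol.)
F → ; F'
F' → ε
F' → g ;
F' → f
F → g

Left-factoring transforms A → αβ₁ | αβ₂ into A → αA' and A' → β₁ | β₂
(α is the longest common prefix among the alternatives). Repeat until
no nonterminal has two alternatives with a common prefix.

Round 1: F has alternatives sharing prefix ';'. Introduce F': F → ; F'
  Add: F' → ε
  Add: F' → g ;
  Add: F' → f

No remaining common prefixes — done.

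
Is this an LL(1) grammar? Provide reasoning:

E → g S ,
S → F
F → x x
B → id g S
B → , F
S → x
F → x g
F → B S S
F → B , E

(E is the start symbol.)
A grammar is LL(1) if for each non-terminal N with multiple productions, the predict sets of those productions are pairwise disjoint, where PREDICT(N → α) = (FIRST(α) \ {ε}) ∪ (FOLLOW(N) if α ⇒* ε).

Relevant sets:
  FIRST(F) = { ',', 'id', 'x' }
  FIRST(B) = { ',', 'id' }

For S:
  PREDICT(S → F) = { ',', 'id', 'x' }
  PREDICT(S → x) = { 'x' }
For F:
  PREDICT(F → x x) = { 'x' }
  PREDICT(F → x g) = { 'x' }
  PREDICT(F → B S S) = { ',', 'id' }
  PREDICT(F → B ',' E) = { ',', 'id' }
For B:
  PREDICT(B → id g S) = { 'id' }
  PREDICT(B → ',' F) = { ',' }
E has a single production, so nothing to check there.

Conflict found: Predict set conflict for S: { 'x' }
The grammar is NOT LL(1).

Answer: No. Predict set conflict for S: { 'x' }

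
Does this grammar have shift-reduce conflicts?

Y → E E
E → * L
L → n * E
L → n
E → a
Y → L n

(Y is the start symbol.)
A shift-reduce conflict occurs when an LR(0) state has both:
  - a complete (reduce) item [A → α .] (dot at the end), and
  - a shift item [B → β . c γ] (dot before a terminal).

Augment with Y' → Y and build the canonical LR(0) collection (I0 = CLOSURE({[Y' → . Y]}), then GOTO on every symbol after a dot until no new states appear). It has 12 states:
  I0: { [E → . * L], [E → . a], [L → . n * E], [L → . n], [Y → . E E], [Y → . L n], [Y' → . Y] }  — shift
  I1: { [E → * . L], [L → . n * E], [L → . n] }  — shift
  I2: { [E → . * L], [E → . a], [Y → E . E] }  — shift
  I3: { [Y → L . n] }  — shift
  I4: { [Y' → Y .] }  — accept
  I5: { [E → a .] }  — reduce
  I6: { [L → n . * E], [L → n .] }  — shift, reduce
  I7: { [E → . * L], [E → . a], [L → n * . E] }  — shift
  I8: { [L → n * E .] }  — reduce
  I9: { [Y → L n .] }  — reduce
  I10: { [Y → E E .] }  — reduce
  I11: { [E → * L .] }  — reduce

I6 contains reduce item [L → n .] and shift item [L → n . * E] — shift-reduce conflict.

Answer: Yes — I6: [L → n .] vs [L → n . * E]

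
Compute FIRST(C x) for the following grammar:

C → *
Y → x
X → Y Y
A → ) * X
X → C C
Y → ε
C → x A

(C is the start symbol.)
FIRST sets of the non-terminals involved (from the grammar, by fixed-point iteration):
  FIRST(C) = { '*', 'x' }

To compute FIRST(C x), process the symbols left to right:
Symbol C is a non-terminal. Add FIRST(C) \ {ε} = { '*', 'x' }
C is not nullable (ε ∉ FIRST(C)), so stop here.
FIRST(C x) = { '*', 'x' }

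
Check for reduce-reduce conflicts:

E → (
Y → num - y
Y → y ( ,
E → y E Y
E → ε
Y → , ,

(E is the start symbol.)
No reduce-reduce conflicts

A reduce-reduce conflict occurs when an LR(0) state has two complete items [A → α .] and [B → β .] — both call for a reduction, and with no lookahead the parser cannot choose between them.

Augment with E' → E and build the canonical LR(0) collection (I0 = CLOSURE({[E' → . E]}), then GOTO on every symbol after a dot until no new states appear). It has 14 states:
  I0: { [E → . (], [E → . y E Y], [E → .], [E' → . E] }  — shift, reduce
  I1: { [E → ( .] }  — reduce
  I2: { [E' → E .] }  — accept
  I3: { [E → . (], [E → . y E Y], [E → .], [E → y . E Y] }  — shift, reduce
  I4: { [E → y E . Y], [Y → . , ,], [Y → . num - y], [Y → . y ( ,] }  — shift
  I5: { [Y → , . ,] }  — shift
  I6: { [E → y E Y .] }  — reduce
  I7: { [Y → num . - y] }  — shift
  I8: { [Y → y . ( ,] }  — shift
  I9: { [Y → y ( . ,] }  — shift
  I10: { [Y → y ( , .] }  — reduce
  I11: { [Y → num - . y] }  — shift
  I12: { [Y → num - y .] }  — reduce
  I13: { [Y → , , .] }  — reduce

No state contains more than one complete item.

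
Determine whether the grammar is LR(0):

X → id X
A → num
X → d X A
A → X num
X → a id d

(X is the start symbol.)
A grammar is LR(0) if no state in the canonical LR(0) collection has:
  - both a shift item (dot before a terminal) and a complete item (shift-reduce conflict), or
  - two or more complete items (reduce-reduce conflict; the accept item [X' → X .] counts as a complete item here).

Augment with X' → X and build the canonical LR(0) collection (I0 = CLOSURE({[X' → . X]}), then GOTO on every symbol after a dot until no new states appear). It has 13 states:
  I0: { [X → . a id d], [X → . d X A], [X → . id X], [X' → . X] }  — shift
  I1: { [X' → X .] }  — accept
  I2: { [X → a . id d] }  — shift
  I3: { [X → . a id d], [X → . d X A], [X → . id X], [X → d . X A] }  — shift
  I4: { [X → . a id d], [X → . d X A], [X → . id X], [X → id . X] }  — shift
  I5: { [X → id X .] }  — reduce
  I6: { [A → . X num], [A → . num], [X → . a id d], [X → . d X A], [X → . id X], [X → d X . A] }  — shift
  I7: { [X → d X A .] }  — reduce
  I8: { [A → X . num] }  — shift
  I9: { [A → num .] }  — reduce
  I10: { [A → X num .] }  — reduce
  I11: { [X → a id . d] }  — shift
  I12: { [X → a id d .] }  — reduce

Every state is either a pure shift/goto state or contains exactly one complete item and nothing to shift — no conflicts. The grammar is LR(0).

Answer: Yes, the grammar is LR(0)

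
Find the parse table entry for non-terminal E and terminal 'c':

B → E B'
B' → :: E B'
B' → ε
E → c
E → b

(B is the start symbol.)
To find M[E, 'c'], we find productions for E where 'c' is in the predict set (PREDICT(N → α) = (FIRST(α) \ {ε}) ∪ (FOLLOW(N) if α ⇒* ε)).

E → c: PREDICT = { 'c' }
  'c' is in predict set, so this production goes in M[E, 'c']
E → b: PREDICT = { 'b' }

M[E, 'c'] = E → c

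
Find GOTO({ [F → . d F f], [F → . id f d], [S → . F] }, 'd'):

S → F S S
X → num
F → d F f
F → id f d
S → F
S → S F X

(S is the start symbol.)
{ [F → . d F f], [F → . id f d], [F → d . F f] }

GOTO(I, 'd') = CLOSURE({ [A → αX.β] : [A → α.Xβ] ∈ I, X = 'd' })

Items with dot before 'd', with the dot advanced:
  [F → . d F f] → [F → d . F f]
Closure of the advanced items:
  [F → d . F f] has the dot before F: add [F → . d F f], [F → . id f d]

GOTO = { [F → . d F f], [F → . id f d], [F → d . F f] }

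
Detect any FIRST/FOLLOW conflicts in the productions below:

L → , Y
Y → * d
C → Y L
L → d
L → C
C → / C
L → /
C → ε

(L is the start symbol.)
No FIRST/FOLLOW conflicts.

Nullable non-terminals: C, L.
FIRST sets used below: FIRST(Y) = { '*' }, FIRST(C) = { '*', '/', ε }

C: nullable alternative(s) C → ε; FOLLOW(C) = { $ }
  C → Y L: FIRST \ {ε} = { '*' } — disjoint from FOLLOW(C)
  C → / C: FIRST \ {ε} = { '/' } — disjoint from FOLLOW(C)
  C → ε: FIRST \ {ε} = { } — this is the only nullable alternative, skip

L: nullable alternative(s) L → C; FOLLOW(L) = { $ }
  L → , Y: FIRST \ {ε} = { ',' } — disjoint from FOLLOW(L)
  L → d: FIRST \ {ε} = { 'd' } — disjoint from FOLLOW(L)
  L → C: FIRST \ {ε} = { '*', '/' } — this is the only nullable alternative, skip
  L → /: FIRST \ {ε} = { '/' } — disjoint from FOLLOW(L)

Y has no nullable alternative, so no FIRST/FOLLOW check is needed there.

No FIRST/FOLLOW conflicts found.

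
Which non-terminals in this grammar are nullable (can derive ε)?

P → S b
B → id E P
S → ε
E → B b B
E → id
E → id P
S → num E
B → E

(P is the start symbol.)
{ 'S' }

ε-productions: S → ε
So S is immediately nullable.
No further non-terminal can be added: every production for the remaining non-terminals contains a terminal or a non-nullable non-terminal.
Nullable = { 'S' }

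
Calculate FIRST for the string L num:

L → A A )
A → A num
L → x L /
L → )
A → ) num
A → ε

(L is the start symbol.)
{ ')', 'num', 'x' }

FIRST sets of the non-terminals involved (from the grammar, by fixed-point iteration):
  FIRST(L) = { ')', 'num', 'x' }

To compute FIRST(L num), process the symbols left to right:
Symbol L is a non-terminal. Add FIRST(L) \ {ε} = { ')', 'num', 'x' }
L is not nullable (ε ∉ FIRST(L)), so stop here.
FIRST(L num) = { ')', 'num', 'x' }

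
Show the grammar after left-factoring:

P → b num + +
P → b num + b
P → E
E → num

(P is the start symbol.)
P → b num + P'
P' → +
P' → b
P → E
E → num

Left-factoring transforms A → αβ₁ | αβ₂ into A → αA' and A' → β₁ | β₂
(α is the longest common prefix among the alternatives). Repeat until
no nonterminal has two alternatives with a common prefix.

Round 1: P has alternatives sharing prefix 'b num +'. Introduce P': P → b num + P'
  Add: P' → +
  Add: P' → b

No remaining common prefixes — done.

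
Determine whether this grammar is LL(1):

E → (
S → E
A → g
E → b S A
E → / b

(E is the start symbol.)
A grammar is LL(1) if for each non-terminal N with multiple productions, the predict sets of those productions are pairwise disjoint, where PREDICT(N → α) = (FIRST(α) \ {ε}) ∪ (FOLLOW(N) if α ⇒* ε).

For E:
  PREDICT(E → '(') = { '(' }
  PREDICT(E → b S A) = { 'b' }
  PREDICT(E → '/' b) = { '/' }
S, A have a single production, so nothing to check there.

All predict sets are disjoint. The grammar IS LL(1).

Answer: Yes, the grammar is LL(1).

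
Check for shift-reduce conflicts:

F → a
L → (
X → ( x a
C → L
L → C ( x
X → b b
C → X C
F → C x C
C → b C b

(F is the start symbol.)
Yes — I1: [L → ( .] vs [X → ( . x a]; I9: [X → b b .] vs [C → . b C b]; I13: [C → X C .] vs [L → C . ( x]; I15: [F → C x C .] vs [L → C . ( x]

A shift-reduce conflict occurs when an LR(0) state has both:
  - a complete (reduce) item [A → α .] (dot at the end), and
  - a shift item [B → β . c γ] (dot before a terminal).

Augment with F' → F and build the canonical LR(0) collection (I0 = CLOSURE({[F' → . F]}), then GOTO on every symbol after a dot until no new states appear). It has 18 states:
  I0: { [C → . L], [C → . X C], [C → . b C b], [F → . C x C], [F → . a], [F' → . F], [L → . (], [L → . C ( x], [X → . ( x a], [X → . b b] }  — shift
  I1: { [L → ( .], [X → ( . x a] }  — shift, reduce
  I2: { [F → C . x C], [L → C . ( x] }  — shift
  I3: { [F' → F .] }  — accept
  I4: { [C → L .] }  — reduce
  I5: { [C → . L], [C → . X C], [C → . b C b], [C → X . C], [L → . (], [L → . C ( x], [X → . ( x a], [X → . b b] }  — shift
  I6: { [F → a .] }  — reduce
  I7: { [C → . L], [C → . X C], [C → . b C b], [C → b . C b], [L → . (], [L → . C ( x], [X → . ( x a], [X → . b b], [X → b . b] }  — shift
  I8: { [C → b C . b], [L → C . ( x] }  — shift
  I9: { [C → . L], [C → . X C], [C → . b C b], [C → b . C b], [L → . (], [L → . C ( x], [X → . ( x a], [X → . b b], [X → b . b], [X → b b .] }  — shift, reduce
  I10: { [L → C ( . x] }  — shift
  I11: { [C → b C b .] }  — reduce
  I12: { [L → C ( x .] }  — reduce
  I13: { [C → X C .], [L → C . ( x] }  — shift, reduce
  I14: { [C → . L], [C → . X C], [C → . b C b], [F → C x . C], [L → . (], [L → . C ( x], [X → . ( x a], [X → . b b] }  — shift
  I15: { [F → C x C .], [L → C . ( x] }  — shift, reduce
  I16: { [X → ( x . a] }  — shift
  I17: { [X → ( x a .] }  — reduce

I1 contains reduce item [L → ( .] and shift item [X → ( . x a] — shift-reduce conflict.
I9 contains reduce item [X → b b .] and shift items [C → . b C b], [L → . (], [X → . ( x a], [X → . b b], [X → b . b] — shift-reduce conflict.
I13 contains reduce item [C → X C .] and shift item [L → C . ( x] — shift-reduce conflict.
I15 contains reduce item [F → C x C .] and shift item [L → C . ( x] — shift-reduce conflict.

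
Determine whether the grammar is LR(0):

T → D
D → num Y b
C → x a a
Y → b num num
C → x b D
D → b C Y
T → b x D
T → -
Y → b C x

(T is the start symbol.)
Yes, the grammar is LR(0)

A grammar is LR(0) if no state in the canonical LR(0) collection has:
  - both a shift item (dot before a terminal) and a complete item (shift-reduce conflict), or
  - two or more complete items (reduce-reduce conflict; the accept item [T' → T .] counts as a complete item here).

Augment with T' → T and build the canonical LR(0) collection (I0 = CLOSURE({[T' → . T]}), then GOTO on every symbol after a dot until no new states appear). It has 24 states:
  I0: { [D → . b C Y], [D → . num Y b], [T → . -], [T → . D], [T → . b x D], [T' → . T] }  — shift
  I1: { [T → - .] }  — reduce
  I2: { [T → D .] }  — reduce
  I3: { [T' → T .] }  — accept
  I4: { [C → . x a a], [C → . x b D], [D → b . C Y], [T → b . x D] }  — shift
  I5: { [D → num . Y b], [Y → . b C x], [Y → . b num num] }  — shift
  I6: { [D → num Y . b] }  — shift
  I7: { [C → . x a a], [C → . x b D], [Y → b . C x], [Y → b . num num] }  — shift
  I8: { [Y → b C . x] }  — shift
  I9: { [Y → b num . num] }  — shift
  I10: { [C → x . a a], [C → x . b D] }  — shift
  I11: { [C → x a . a] }  — shift
  I12: { [C → x b . D], [D → . b C Y], [D → . num Y b] }  — shift
  I13: { [C → x b D .] }  — reduce
  I14: { [C → . x a a], [C → . x b D], [D → b . C Y] }  — shift
  I15: { [D → b C . Y], [Y → . b C x], [Y → . b num num] }  — shift
  I16: { [D → b C Y .] }  — reduce
  I17: { [C → x a a .] }  — reduce
  I18: { [Y → b num num .] }  — reduce
  I19: { [Y → b C x .] }  — reduce
  I20: { [D → num Y b .] }  — reduce
  I21: { [C → x . a a], [C → x . b D], [D → . b C Y], [D → . num Y b], [T → b x . D] }  — shift
  I22: { [T → b x D .] }  — reduce
  I23: { [C → . x a a], [C → . x b D], [C → x b . D], [D → . b C Y], [D → . num Y b], [D → b . C Y] }  — shift

Every state is either a pure shift/goto state or contains exactly one complete item and nothing to shift — no conflicts. The grammar is LR(0).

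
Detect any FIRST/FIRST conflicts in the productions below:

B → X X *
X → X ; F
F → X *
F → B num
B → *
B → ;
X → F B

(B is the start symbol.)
Yes. B → X X '*' / B → '*' on { '*' }; B → X X '*' / B → ';' on { ';' }; X → X ';' F / X → F B on { '*', ';' }; F → X '*' / F → B num on { '*', ';' }

A FIRST/FIRST conflict occurs when two productions N → α and N → β for the same non-terminal have FIRST(α) ∩ FIRST(β) ≠ ∅ (with ε ∈ FIRST of a nullable right-hand side, so two nullable alternatives also conflict).

FIRST sets of the non-terminals at (or reachable through a nullable prefix from) the front of some alternative:
  FIRST(X) = { '*', ';' }
  FIRST(F) = { '*', ';' }
  FIRST(B) = { '*', ';' }

Productions for B:
  B → X X *: FIRST = { '*', ';' }
  B → *: FIRST = { '*' }
  B → ;: FIRST = { ';' }
Productions for X:
  X → X ; F: FIRST = { '*', ';' }
  X → F B: FIRST = { '*', ';' }
Productions for F:
  F → X *: FIRST = { '*', ';' }
  F → B num: FIRST = { '*', ';' }

Conflict for B: B → X X * and B → *
  Overlap: { '*' }
Conflict for B: B → X X * and B → ;
  Overlap: { ';' }
Conflict for X: X → X ; F and X → F B
  Overlap: { '*', ';' }
Conflict for F: F → X * and F → B num
  Overlap: { '*', ';' }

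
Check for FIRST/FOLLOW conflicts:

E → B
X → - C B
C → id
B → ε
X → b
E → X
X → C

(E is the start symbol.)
No FIRST/FOLLOW conflicts.

Nullable non-terminals: B, E.
FIRST sets used below: FIRST(B) = { ε }, FIRST(X) = { '-', 'b', 'id' }
B has a nullable alternative but only one production, so nothing to check.

E: nullable alternative(s) E → B; FOLLOW(E) = { $ }
  E → B: FIRST \ {ε} = { } — this is the only nullable alternative, skip
  E → X: FIRST \ {ε} = { '-', 'b', 'id' } — disjoint from FOLLOW(E)

C, X have no nullable alternative, so no FIRST/FOLLOW check is needed there.

No FIRST/FOLLOW conflicts found.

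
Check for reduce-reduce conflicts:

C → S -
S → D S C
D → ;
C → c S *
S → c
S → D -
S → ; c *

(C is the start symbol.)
A reduce-reduce conflict occurs when an LR(0) state has two complete items [A → α .] and [B → β .] — both call for a reduction, and with no lookahead the parser cannot choose between them.

Augment with C' → C and build the canonical LR(0) collection (I0 = CLOSURE({[C' → . C]}), then GOTO on every symbol after a dot until no new states appear). It has 15 states:
  I0: { [C → . S -], [C → . c S *], [C' → . C], [D → . ;], [S → . ; c *], [S → . D -], [S → . D S C], [S → . c] }  — shift
  I1: { [D → ; .], [S → ; . c *] }  — shift, reduce
  I2: { [C' → C .] }  — accept
  I3: { [D → . ;], [S → . ; c *], [S → . D -], [S → . D S C], [S → . c], [S → D . -], [S → D . S C] }  — shift
  I4: { [C → S . -] }  — shift
  I5: { [C → c . S *], [D → . ;], [S → . ; c *], [S → . D -], [S → . D S C], [S → . c], [S → c .] }  — shift, reduce
  I6: { [C → c S . *] }  — shift
  I7: { [S → c .] }  — reduce
  I8: { [C → c S * .] }  — reduce
  I9: { [C → S - .] }  — reduce
  I10: { [S → D - .] }  — reduce
  I11: { [C → . S -], [C → . c S *], [D → . ;], [S → . ; c *], [S → . D -], [S → . D S C], [S → . c], [S → D S . C] }  — shift
  I12: { [S → D S C .] }  — reduce
  I13: { [S → ; c . *] }  — shift
  I14: { [S → ; c * .] }  — reduce

No state contains more than one complete item.

Answer: No reduce-reduce conflicts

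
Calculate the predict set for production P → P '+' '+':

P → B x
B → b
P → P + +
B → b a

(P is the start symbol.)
PREDICT(P → P '+' '+') = (FIRST(RHS) \ {ε}) ∪ (FOLLOW(P) if ε ∈ FIRST(RHS), i.e. RHS ⇒* ε)
FIRST(P) = { 'b' }
FIRST(P '+' '+') = { 'b' }
ε ∉ FIRST(P '+' '+'), so FOLLOW(P) is not added.
PREDICT(P → P '+' '+') = { 'b' }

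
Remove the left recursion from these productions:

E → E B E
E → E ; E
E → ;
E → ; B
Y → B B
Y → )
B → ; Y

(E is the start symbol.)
E → ; E'
E → ; B E'
E' → B E E'
E' → ; E E'
E' → ε
Y → B B
Y → )
B → ; Y

E is directly left-recursive. The standard transformation for
  A → A α₁ | ... | A α_m | β₁ | ... | β_n
is
  A  → β₁ A' | ... | β_n A'
  A' → α₁ A' | ... | α_m A' | ε

E → ; becomes E → ; E'
E → ; B becomes E → ; B E'
E → E B E becomes E' → B E E'
E → E ; E becomes E' → ; E E'
Add E' → ε

Productions for other non-terminals are unchanged:
  Y → B B
  Y → )
  B → ; Y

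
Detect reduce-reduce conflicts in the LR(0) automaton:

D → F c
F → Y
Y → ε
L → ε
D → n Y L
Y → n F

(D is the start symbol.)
A reduce-reduce conflict occurs when an LR(0) state has two complete items [A → α .] and [B → β .] — both call for a reduction, and with no lookahead the parser cannot choose between them.

Augment with D' → D and build the canonical LR(0) collection (I0 = CLOSURE({[D' → . D]}), then GOTO on every symbol after a dot until no new states appear). It has 10 states:
  I0: { [D → . F c], [D → . n Y L], [D' → . D], [F → . Y], [Y → . n F], [Y → .] }  — shift, reduce
  I1: { [D' → D .] }  — accept
  I2: { [D → F . c] }  — shift
  I3: { [F → Y .] }  — reduce
  I4: { [D → n . Y L], [F → . Y], [Y → . n F], [Y → .], [Y → n . F] }  — shift, reduce
  I5: { [Y → n F .] }  — reduce
  I6: { [D → n Y . L], [F → Y .], [L → .] }  — 2 reduces
  I7: { [F → . Y], [Y → . n F], [Y → .], [Y → n . F] }  — shift, reduce
  I8: { [D → n Y L .] }  — reduce
  I9: { [D → F c .] }  — reduce

I6 contains complete items [F → Y .], [L → .] — reduce-reduce conflict.

Answer: Yes — I6: [F → Y .] vs [L → .]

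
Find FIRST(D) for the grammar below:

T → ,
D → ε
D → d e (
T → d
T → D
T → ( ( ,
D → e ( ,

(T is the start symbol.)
To compute FIRST(D), examine every production with D on the left-hand side, reading each right-hand side left to right until a non-nullable symbol is reached.

From D → ε:
  - ε-production, so ε ∈ FIRST(D)
From D → d e (:
  - d is a terminal: add 'd' and stop
From D → e ( ,:
  - e is a terminal: add 'e' and stop

Collecting: FIRST(D) = { 'd', 'e', ε }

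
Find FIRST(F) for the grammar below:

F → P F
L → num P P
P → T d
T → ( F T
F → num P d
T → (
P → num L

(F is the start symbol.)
{ '(', 'num' }

To compute FIRST(F), examine every production with F on the left-hand side, reading each right-hand side left to right until a non-nullable symbol is reached.

FIRST sets of the other non-terminals involved (by the same procedure, iterated to a fixed point):
  FIRST(P) = { '(', 'num' }

From F → P F:
  - P is a non-terminal: add FIRST(P) \ {ε} = { '(', 'num' }
    P is not nullable, so stop
From F → num P d:
  - num is a terminal: add 'num' and stop

Collecting: FIRST(F) = { '(', 'num' }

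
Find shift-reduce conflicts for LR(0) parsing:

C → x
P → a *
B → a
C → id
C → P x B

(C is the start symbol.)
No shift-reduce conflicts

Augment with C' → C and build the canonical LR(0) collection (I0 = CLOSURE({[C' → . C]}), then GOTO on every symbol after a dot until no new states appear). It has 10 states:
  I0: { [C → . P x B], [C → . id], [C → . x], [C' → . C], [P → . a *] }  — shift
  I1: { [C' → C .] }  — accept
  I2: { [C → P . x B] }  — shift
  I3: { [P → a . *] }  — shift
  I4: { [C → id .] }  — reduce
  I5: { [C → x .] }  — reduce
  I6: { [P → a * .] }  — reduce
  I7: { [B → . a], [C → P x . B] }  — shift
  I8: { [C → P x B .] }  — reduce
  I9: { [B → a .] }  — reduce

No state contains both a complete item and a shift item.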